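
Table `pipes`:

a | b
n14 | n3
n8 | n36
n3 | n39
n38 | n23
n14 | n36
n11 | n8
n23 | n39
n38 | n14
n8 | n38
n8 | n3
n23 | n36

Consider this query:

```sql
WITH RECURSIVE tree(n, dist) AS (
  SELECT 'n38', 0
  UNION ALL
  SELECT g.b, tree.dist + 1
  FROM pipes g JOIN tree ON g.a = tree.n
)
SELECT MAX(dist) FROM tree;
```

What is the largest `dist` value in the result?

3

Base: (n38, dist=0).
Iteration 1: edges from {n38} -> (n14, dist=1), (n23, dist=1).
Iteration 2: edges from {n14,n23} -> (n3, dist=2), (n36, dist=2) x2, (n39, dist=2). [UNION ALL keeps all 4 new rows, including repeats]
Iteration 3: edges from {n3,n36,n39} -> (n39, dist=3).
Iteration 4: no outgoing edges from {n39}; recursion stops.
dist values: 0, 1, 1, 2, 2, 2, 2, 3; the maximum is 3.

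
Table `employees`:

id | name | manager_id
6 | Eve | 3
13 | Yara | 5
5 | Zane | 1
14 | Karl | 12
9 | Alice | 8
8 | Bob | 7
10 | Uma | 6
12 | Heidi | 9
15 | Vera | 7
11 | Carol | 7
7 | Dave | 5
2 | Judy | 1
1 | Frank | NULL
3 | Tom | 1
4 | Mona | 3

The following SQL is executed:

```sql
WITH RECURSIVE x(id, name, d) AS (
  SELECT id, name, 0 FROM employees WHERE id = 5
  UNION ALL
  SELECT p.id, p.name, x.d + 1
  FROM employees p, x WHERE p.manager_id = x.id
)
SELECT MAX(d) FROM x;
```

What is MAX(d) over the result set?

Base: id=5 (Zane) at d 0.
Iteration 1: rows with manager_id in {5} -> Dave (id 7, d 1), Yara (id 13, d 1).
Iteration 2: rows with manager_id in {7,13} -> Bob (id 8, d 2), Carol (id 11, d 2), Vera (id 15, d 2).
Iteration 3: rows with manager_id in {8,11,15} -> Alice (id 9, d 3).
Iteration 4: rows with manager_id in {9} -> Heidi (id 12, d 4).
Iteration 5: rows with manager_id in {12} -> Karl (id 14, d 5).
Iteration 6: no rows with manager_id in {14}; recursion stops.
d values: 0, 1, 1, 2, 2, 2, 3, 4, 5; the maximum is 5.

5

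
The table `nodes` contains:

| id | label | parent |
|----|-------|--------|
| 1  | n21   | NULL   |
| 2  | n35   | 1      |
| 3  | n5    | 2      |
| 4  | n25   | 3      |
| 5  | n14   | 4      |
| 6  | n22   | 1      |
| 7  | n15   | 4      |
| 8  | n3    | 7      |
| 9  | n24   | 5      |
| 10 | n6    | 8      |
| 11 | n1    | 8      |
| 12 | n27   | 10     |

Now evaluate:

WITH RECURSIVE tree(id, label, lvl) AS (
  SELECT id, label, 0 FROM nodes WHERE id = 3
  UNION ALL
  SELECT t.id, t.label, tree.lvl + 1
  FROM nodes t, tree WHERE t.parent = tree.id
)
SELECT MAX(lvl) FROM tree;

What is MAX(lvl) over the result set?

5

Base: id=3 (n5) at lvl 0.
Iteration 1: rows with parent in {3} -> n25 (id 4, lvl 1).
Iteration 2: rows with parent in {4} -> n14 (id 5, lvl 2), n15 (id 7, lvl 2).
Iteration 3: rows with parent in {5,7} -> n3 (id 8, lvl 3), n24 (id 9, lvl 3).
Iteration 4: rows with parent in {8,9} -> n6 (id 10, lvl 4), n1 (id 11, lvl 4).
Iteration 5: rows with parent in {10,11} -> n27 (id 12, lvl 5).
Iteration 6: no rows with parent in {12}; recursion stops.
lvl values: 0, 1, 2, 2, 3, 3, 4, 4, 5; the maximum is 5.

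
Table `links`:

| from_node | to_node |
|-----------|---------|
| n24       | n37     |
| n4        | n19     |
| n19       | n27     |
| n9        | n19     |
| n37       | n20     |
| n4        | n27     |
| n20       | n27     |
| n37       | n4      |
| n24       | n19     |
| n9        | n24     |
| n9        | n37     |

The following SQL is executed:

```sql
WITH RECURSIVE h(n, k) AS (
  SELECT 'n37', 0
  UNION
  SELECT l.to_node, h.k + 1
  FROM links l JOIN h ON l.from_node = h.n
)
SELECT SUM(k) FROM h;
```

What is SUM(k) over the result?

Base: (n37, k=0).
Iteration 1: edges from {n37} -> (n20, k=1), (n4, k=1).
Iteration 2: edges from {n20,n4} -> (n19, k=2), (n27, k=2). [UNION drops 1 duplicate row(s)]
Iteration 3: edges from {n19,n27} -> (n27, k=3).
Iteration 4: no outgoing edges from {n27}; recursion stops.
SUM(k) = 0 + 1 + 1 + 2 + 2 + 3 = 9.

9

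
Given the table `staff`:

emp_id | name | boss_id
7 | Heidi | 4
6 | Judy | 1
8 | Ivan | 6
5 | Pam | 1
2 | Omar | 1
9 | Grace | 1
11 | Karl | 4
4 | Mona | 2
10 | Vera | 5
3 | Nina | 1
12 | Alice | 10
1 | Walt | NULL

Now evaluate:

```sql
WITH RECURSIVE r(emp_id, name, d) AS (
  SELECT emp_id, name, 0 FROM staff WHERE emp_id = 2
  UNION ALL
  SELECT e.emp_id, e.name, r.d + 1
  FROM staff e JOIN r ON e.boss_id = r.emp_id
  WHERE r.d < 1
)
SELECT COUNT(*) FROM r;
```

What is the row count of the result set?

Base: emp_id=2 (Omar) at d 0.
Iteration 1: rows with boss_id in {2} -> Mona (id 4, d 1).
Iteration 2: d < 1 fails for all current rows; recursion stops.
Total rows emitted: 2.

2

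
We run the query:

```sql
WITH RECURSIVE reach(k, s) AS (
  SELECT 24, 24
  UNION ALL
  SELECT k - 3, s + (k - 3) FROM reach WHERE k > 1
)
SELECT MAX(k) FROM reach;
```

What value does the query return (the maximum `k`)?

Base: k=24, s=24.
Iteration 1: 24 > 1 holds -> k = 24 - 3 = 21, s = 24 + 21 = 45.
Iteration 2: 21 > 1 holds -> k = 21 - 3 = 18, s = 45 + 18 = 63.
Iteration 3: 18 > 1 holds -> k = 18 - 3 = 15, s = 63 + 15 = 78.
Iteration 4: 15 > 1 holds -> k = 15 - 3 = 12, s = 78 + 12 = 90.
Iteration 5: 12 > 1 holds -> k = 12 - 3 = 9, s = 90 + 9 = 99.
Iteration 6: 9 > 1 holds -> k = 9 - 3 = 6, s = 99 + 6 = 105.
Iteration 7: 6 > 1 holds -> k = 6 - 3 = 3, s = 105 + 3 = 108.
Iteration 8: 3 > 1 holds -> k = 3 - 3 = 0, s = 108 + 0 = 108.
Iteration 9: 0 > 1 fails; recursion stops.
k values: 24, 21, 18, 15, 12, 9, 6, 3, 0; the maximum is 24.

24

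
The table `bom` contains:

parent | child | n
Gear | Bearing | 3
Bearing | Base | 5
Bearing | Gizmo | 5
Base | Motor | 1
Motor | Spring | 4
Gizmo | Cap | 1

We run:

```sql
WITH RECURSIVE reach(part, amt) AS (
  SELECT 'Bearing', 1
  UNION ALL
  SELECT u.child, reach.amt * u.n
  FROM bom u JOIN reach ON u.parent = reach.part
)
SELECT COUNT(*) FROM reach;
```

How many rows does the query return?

6

Base: (Bearing, amt=1).
Iteration 1: components of {Bearing} -> Base = 1*5 = 5, Gizmo = 1*5 = 5.
Iteration 2: components of {Base,Gizmo} -> Cap = 5*1 = 5, Motor = 5*1 = 5.
Iteration 3: components of {Cap,Motor} -> Spring = 5*4 = 20.
Iteration 4: no further components; recursion stops.
Total rows emitted: 6.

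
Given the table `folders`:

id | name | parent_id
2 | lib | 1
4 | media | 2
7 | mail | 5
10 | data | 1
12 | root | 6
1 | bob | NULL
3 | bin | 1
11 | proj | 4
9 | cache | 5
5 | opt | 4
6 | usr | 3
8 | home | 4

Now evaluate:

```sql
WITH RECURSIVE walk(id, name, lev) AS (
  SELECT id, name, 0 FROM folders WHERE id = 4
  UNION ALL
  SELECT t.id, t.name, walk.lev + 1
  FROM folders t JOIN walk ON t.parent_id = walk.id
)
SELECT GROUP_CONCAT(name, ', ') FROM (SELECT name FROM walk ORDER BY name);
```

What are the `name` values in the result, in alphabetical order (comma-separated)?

Base: id=4 (media) at lev 0.
Iteration 1: rows with parent_id in {4} -> opt (id 5, lev 1), home (id 8, lev 1), proj (id 11, lev 1).
Iteration 2: rows with parent_id in {5,8,11} -> mail (id 7, lev 2), cache (id 9, lev 2).
Iteration 3: no rows with parent_id in {7,9}; recursion stops.

cache, home, mail, media, opt, proj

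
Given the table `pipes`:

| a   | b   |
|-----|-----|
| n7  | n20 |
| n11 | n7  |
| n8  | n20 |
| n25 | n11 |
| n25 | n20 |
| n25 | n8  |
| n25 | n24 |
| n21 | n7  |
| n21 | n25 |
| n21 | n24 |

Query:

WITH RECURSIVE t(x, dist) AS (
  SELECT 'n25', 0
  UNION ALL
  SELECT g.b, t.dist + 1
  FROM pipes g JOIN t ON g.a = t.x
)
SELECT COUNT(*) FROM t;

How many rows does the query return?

Base: (n25, dist=0).
Iteration 1: edges from {n25} -> (n11, dist=1), (n20, dist=1), (n24, dist=1), (n8, dist=1).
Iteration 2: edges from {n11,n20,n24,n8} -> (n20, dist=2), (n7, dist=2).
Iteration 3: edges from {n20,n7} -> (n20, dist=3).
Iteration 4: no outgoing edges from {n20}; recursion stops.
Total rows emitted: 8.

8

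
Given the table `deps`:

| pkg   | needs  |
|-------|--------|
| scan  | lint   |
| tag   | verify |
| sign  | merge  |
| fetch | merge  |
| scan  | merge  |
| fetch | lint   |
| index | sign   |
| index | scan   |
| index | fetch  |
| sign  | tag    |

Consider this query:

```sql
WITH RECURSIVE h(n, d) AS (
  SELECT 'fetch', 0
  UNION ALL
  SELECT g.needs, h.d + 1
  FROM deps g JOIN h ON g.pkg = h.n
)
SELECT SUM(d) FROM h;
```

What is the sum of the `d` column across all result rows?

2

Base: (fetch, d=0).
Iteration 1: edges from {fetch} -> (lint, d=1), (merge, d=1).
Iteration 2: no outgoing edges from {lint,merge}; recursion stops.
SUM(d) = 0 + 1 + 1 = 2.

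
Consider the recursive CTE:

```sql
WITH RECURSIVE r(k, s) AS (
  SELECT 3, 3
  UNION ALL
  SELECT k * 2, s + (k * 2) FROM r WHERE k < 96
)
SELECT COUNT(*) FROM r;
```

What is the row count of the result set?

Base: k=3, s=3.
Iteration 1: 3 < 96 holds -> k = 3 * 2 = 6, s = 3 + 6 = 9.
Iteration 2: 6 < 96 holds -> k = 6 * 2 = 12, s = 9 + 12 = 21.
Iteration 3: 12 < 96 holds -> k = 12 * 2 = 24, s = 21 + 24 = 45.
Iteration 4: 24 < 96 holds -> k = 24 * 2 = 48, s = 45 + 48 = 93.
Iteration 5: 48 < 96 holds -> k = 48 * 2 = 96, s = 93 + 96 = 189.
Iteration 6: 96 < 96 fails; recursion stops.
Total rows emitted: 6.

6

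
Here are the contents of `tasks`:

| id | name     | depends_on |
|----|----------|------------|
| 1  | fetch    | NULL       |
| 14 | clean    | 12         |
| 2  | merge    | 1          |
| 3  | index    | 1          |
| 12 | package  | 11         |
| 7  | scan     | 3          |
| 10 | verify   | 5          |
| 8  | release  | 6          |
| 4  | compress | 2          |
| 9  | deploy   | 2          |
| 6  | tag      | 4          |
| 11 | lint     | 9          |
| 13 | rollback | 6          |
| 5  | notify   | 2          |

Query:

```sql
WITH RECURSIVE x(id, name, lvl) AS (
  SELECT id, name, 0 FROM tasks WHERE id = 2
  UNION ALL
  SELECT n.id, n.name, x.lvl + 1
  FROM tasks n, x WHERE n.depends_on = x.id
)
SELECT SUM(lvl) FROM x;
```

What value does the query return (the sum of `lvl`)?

Base: id=2 (merge) at lvl 0.
Iteration 1: rows with depends_on in {2} -> compress (id 4, lvl 1), notify (id 5, lvl 1), deploy (id 9, lvl 1).
Iteration 2: rows with depends_on in {4,5,9} -> tag (id 6, lvl 2), verify (id 10, lvl 2), lint (id 11, lvl 2).
Iteration 3: rows with depends_on in {6,10,11} -> release (id 8, lvl 3), package (id 12, lvl 3), rollback (id 13, lvl 3).
Iteration 4: rows with depends_on in {8,12,13} -> clean (id 14, lvl 4).
Iteration 5: no rows with depends_on in {14}; recursion stops.
SUM(lvl) = 0 + 1 + 1 + 1 + 2 + 2 + 2 + 3 + 3 + 3 + 4 = 22.

22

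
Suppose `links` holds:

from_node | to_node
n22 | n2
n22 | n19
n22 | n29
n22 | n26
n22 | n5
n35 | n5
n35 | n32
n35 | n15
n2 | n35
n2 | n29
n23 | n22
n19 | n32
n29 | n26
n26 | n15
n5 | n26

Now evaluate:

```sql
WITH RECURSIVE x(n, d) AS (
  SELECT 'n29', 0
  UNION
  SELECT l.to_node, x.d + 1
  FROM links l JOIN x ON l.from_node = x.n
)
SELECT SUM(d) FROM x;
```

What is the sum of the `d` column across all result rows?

Base: (n29, d=0).
Iteration 1: edges from {n29} -> (n26, d=1).
Iteration 2: edges from {n26} -> (n15, d=2).
Iteration 3: no outgoing edges from {n15}; recursion stops.
SUM(d) = 0 + 1 + 2 = 3.

3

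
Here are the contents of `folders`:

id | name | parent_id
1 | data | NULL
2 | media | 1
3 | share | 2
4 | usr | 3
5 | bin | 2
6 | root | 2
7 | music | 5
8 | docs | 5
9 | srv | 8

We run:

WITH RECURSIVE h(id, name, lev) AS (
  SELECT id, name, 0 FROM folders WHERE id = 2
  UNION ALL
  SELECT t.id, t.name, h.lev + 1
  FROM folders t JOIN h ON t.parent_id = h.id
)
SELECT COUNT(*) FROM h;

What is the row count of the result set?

8

Base: id=2 (media) at lev 0.
Iteration 1: rows with parent_id in {2} -> share (id 3, lev 1), bin (id 5, lev 1), root (id 6, lev 1).
Iteration 2: rows with parent_id in {3,5,6} -> usr (id 4, lev 2), music (id 7, lev 2), docs (id 8, lev 2).
Iteration 3: rows with parent_id in {4,7,8} -> srv (id 9, lev 3).
Iteration 4: no rows with parent_id in {9}; recursion stops.
Total rows emitted: 8.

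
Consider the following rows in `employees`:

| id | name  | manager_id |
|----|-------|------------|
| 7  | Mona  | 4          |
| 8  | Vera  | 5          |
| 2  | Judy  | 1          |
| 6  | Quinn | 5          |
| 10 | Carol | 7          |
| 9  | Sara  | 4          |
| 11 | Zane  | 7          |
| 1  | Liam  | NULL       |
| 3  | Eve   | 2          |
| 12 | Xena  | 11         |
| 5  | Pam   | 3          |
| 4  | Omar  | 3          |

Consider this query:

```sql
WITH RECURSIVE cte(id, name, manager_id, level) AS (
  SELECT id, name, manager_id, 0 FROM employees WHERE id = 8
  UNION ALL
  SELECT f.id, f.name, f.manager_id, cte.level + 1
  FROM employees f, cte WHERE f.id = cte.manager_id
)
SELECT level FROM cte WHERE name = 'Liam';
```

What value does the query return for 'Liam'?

4

Base: id=8 (Vera), manager_id=5, level 0.
Iteration 1: join on id=5 -> Pam (id 5, manager_id=3, level 1).
Iteration 2: join on id=3 -> Eve (id 3, manager_id=2, level 2).
Iteration 3: join on id=2 -> Judy (id 2, manager_id=1, level 3).
Iteration 4: join on id=1 -> Liam (id 1, manager_id=NULL, level 4).
Iteration 5: manager_id is NULL; no match; recursion stops.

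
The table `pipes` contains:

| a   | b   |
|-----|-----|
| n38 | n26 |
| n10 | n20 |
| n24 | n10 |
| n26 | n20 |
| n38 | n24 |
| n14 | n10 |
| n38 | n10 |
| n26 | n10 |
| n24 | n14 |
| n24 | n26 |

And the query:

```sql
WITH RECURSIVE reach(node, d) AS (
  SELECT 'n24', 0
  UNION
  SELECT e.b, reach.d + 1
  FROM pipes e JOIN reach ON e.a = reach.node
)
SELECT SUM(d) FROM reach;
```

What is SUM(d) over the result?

Base: (n24, d=0).
Iteration 1: edges from {n24} -> (n10, d=1), (n14, d=1), (n26, d=1).
Iteration 2: edges from {n10,n14,n26} -> (n10, d=2), (n20, d=2). [UNION drops 2 duplicate row(s)]
Iteration 3: edges from {n10,n20} -> (n20, d=3).
Iteration 4: no outgoing edges from {n20}; recursion stops.
SUM(d) = 0 + 1 + 1 + 1 + 2 + 2 + 3 = 10.

10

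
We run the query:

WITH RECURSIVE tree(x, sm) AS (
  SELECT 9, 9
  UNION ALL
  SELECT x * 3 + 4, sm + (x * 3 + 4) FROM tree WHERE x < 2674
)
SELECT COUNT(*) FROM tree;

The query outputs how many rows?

Base: x=9, sm=9.
Iteration 1: 9 < 2674 holds -> x = 9 * 3 + 4 = 31, sm = 9 + 31 = 40.
Iteration 2: 31 < 2674 holds -> x = 31 * 3 + 4 = 97, sm = 40 + 97 = 137.
Iteration 3: 97 < 2674 holds -> x = 97 * 3 + 4 = 295, sm = 137 + 295 = 432.
Iteration 4: 295 < 2674 holds -> x = 295 * 3 + 4 = 889, sm = 432 + 889 = 1321.
Iteration 5: 889 < 2674 holds -> x = 889 * 3 + 4 = 2671, sm = 1321 + 2671 = 3992.
Iteration 6: 2671 < 2674 holds -> x = 2671 * 3 + 4 = 8017, sm = 3992 + 8017 = 12009.
Iteration 7: 8017 < 2674 fails; recursion stops.
Total rows emitted: 7.

7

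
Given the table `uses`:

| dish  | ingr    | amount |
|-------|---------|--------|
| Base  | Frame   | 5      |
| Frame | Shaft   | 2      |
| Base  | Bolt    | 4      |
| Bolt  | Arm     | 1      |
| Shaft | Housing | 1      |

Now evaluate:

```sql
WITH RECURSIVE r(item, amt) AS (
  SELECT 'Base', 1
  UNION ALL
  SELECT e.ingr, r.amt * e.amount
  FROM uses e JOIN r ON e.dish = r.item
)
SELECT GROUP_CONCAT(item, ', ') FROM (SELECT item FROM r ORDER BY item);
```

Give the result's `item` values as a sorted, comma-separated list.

Arm, Base, Bolt, Frame, Housing, Shaft

Base: (Base, amt=1).
Iteration 1: components of {Base} -> Bolt = 1*4 = 4, Frame = 1*5 = 5.
Iteration 2: components of {Bolt,Frame} -> Arm = 4*1 = 4, Shaft = 5*2 = 10.
Iteration 3: components of {Arm,Shaft} -> Housing = 10*1 = 10.
Iteration 4: no further components; recursion stops.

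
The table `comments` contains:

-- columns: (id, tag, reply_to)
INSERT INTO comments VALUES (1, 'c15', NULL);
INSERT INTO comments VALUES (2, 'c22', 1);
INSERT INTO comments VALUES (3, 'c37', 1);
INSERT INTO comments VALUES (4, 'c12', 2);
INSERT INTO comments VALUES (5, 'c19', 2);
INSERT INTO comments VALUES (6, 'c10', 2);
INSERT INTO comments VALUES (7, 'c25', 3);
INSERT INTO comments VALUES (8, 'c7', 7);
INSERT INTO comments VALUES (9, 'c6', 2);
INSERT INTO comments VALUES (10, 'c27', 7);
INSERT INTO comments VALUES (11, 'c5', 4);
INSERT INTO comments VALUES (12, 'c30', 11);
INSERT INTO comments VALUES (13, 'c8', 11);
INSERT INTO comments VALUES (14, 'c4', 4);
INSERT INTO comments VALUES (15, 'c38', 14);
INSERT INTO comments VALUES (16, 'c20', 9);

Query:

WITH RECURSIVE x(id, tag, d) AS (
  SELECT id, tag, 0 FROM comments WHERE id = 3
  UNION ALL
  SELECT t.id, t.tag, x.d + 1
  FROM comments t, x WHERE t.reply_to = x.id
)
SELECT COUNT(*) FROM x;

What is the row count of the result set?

4

Base: id=3 (c37) at d 0.
Iteration 1: rows with reply_to in {3} -> c25 (id 7, d 1).
Iteration 2: rows with reply_to in {7} -> c7 (id 8, d 2), c27 (id 10, d 2).
Iteration 3: no rows with reply_to in {8,10}; recursion stops.
Total rows emitted: 4.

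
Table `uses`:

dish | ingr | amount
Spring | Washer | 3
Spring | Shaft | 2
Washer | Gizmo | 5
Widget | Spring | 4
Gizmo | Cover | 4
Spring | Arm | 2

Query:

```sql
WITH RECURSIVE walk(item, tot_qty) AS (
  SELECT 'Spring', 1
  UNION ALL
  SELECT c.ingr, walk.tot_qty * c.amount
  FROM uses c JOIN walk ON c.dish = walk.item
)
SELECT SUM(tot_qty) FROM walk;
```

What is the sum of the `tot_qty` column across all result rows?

Base: (Spring, tot_qty=1).
Iteration 1: components of {Spring} -> Arm = 1*2 = 2, Shaft = 1*2 = 2, Washer = 1*3 = 3.
Iteration 2: components of {Arm,Shaft,Washer} -> Gizmo = 3*5 = 15.
Iteration 3: components of {Gizmo} -> Cover = 15*4 = 60.
Iteration 4: no further components; recursion stops.
SUM(tot_qty) = 1 + 3 + 2 + 2 + 15 + 60 = 83.

83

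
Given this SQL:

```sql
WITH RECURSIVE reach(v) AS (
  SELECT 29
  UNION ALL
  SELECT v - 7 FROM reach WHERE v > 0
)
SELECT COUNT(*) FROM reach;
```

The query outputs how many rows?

Base: v=29.
Iteration 1: 29 > 0 holds -> v = 29 - 7 = 22.
Iteration 2: 22 > 0 holds -> v = 22 - 7 = 15.
Iteration 3: 15 > 0 holds -> v = 15 - 7 = 8.
Iteration 4: 8 > 0 holds -> v = 8 - 7 = 1.
Iteration 5: 1 > 0 holds -> v = 1 - 7 = -6.
Iteration 6: -6 > 0 fails; recursion stops.
Total rows emitted: 6.

6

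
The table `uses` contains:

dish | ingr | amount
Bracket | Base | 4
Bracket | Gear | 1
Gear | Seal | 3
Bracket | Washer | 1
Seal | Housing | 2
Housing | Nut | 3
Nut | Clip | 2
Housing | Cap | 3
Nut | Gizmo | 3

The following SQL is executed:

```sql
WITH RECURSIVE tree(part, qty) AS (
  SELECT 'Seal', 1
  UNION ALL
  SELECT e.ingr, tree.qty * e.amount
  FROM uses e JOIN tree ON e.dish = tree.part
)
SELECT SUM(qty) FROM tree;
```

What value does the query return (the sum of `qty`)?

Base: (Seal, qty=1).
Iteration 1: components of {Seal} -> Housing = 1*2 = 2.
Iteration 2: components of {Housing} -> Cap = 2*3 = 6, Nut = 2*3 = 6.
Iteration 3: components of {Cap,Nut} -> Clip = 6*2 = 12, Gizmo = 6*3 = 18.
Iteration 4: no further components; recursion stops.
SUM(qty) = 1 + 2 + 6 + 6 + 12 + 18 = 45.

45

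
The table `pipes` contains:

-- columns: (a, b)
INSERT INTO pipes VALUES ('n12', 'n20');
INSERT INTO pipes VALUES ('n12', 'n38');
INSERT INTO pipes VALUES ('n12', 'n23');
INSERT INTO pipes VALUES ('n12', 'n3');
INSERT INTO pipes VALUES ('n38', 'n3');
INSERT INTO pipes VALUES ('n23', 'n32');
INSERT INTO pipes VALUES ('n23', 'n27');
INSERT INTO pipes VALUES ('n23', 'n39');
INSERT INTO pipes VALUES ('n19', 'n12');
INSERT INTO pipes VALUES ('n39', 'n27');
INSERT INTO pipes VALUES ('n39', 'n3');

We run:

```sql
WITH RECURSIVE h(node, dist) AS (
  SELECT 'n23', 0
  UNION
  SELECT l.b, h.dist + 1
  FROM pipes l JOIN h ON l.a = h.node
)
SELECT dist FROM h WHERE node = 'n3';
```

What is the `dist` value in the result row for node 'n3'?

Base: (n23, dist=0).
Iteration 1: edges from {n23} -> (n27, dist=1), (n32, dist=1), (n39, dist=1).
Iteration 2: edges from {n27,n32,n39} -> (n27, dist=2), (n3, dist=2).
Iteration 3: no outgoing edges from {n27,n3}; recursion stops.

2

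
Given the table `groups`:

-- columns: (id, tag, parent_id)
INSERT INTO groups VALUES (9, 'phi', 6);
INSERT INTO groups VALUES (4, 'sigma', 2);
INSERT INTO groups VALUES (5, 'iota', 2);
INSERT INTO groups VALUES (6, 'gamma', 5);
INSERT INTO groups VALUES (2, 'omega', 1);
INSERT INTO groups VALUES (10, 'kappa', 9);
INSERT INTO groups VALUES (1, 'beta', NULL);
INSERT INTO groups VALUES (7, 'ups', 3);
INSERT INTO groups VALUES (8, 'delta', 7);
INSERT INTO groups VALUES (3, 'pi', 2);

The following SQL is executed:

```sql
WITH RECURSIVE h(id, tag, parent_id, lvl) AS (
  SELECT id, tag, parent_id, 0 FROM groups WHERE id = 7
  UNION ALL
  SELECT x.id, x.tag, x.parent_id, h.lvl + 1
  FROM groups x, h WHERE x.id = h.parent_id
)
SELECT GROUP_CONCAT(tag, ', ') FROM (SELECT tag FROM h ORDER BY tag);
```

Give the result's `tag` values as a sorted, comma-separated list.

beta, omega, pi, ups

Base: id=7 (ups), parent_id=3, lvl 0.
Iteration 1: join on id=3 -> pi (id 3, parent_id=2, lvl 1).
Iteration 2: join on id=2 -> omega (id 2, parent_id=1, lvl 2).
Iteration 3: join on id=1 -> beta (id 1, parent_id=NULL, lvl 3).
Iteration 4: parent_id is NULL; no match; recursion stops.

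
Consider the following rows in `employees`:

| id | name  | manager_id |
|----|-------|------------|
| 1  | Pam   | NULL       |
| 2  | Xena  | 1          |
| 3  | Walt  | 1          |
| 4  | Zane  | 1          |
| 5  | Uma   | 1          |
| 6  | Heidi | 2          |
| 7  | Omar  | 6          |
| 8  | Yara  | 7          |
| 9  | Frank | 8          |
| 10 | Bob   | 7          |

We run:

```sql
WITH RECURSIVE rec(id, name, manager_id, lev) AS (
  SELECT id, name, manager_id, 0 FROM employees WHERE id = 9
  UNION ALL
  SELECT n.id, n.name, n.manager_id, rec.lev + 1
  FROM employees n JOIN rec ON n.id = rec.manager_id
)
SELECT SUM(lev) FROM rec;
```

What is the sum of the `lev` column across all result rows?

Base: id=9 (Frank), manager_id=8, lev 0.
Iteration 1: join on id=8 -> Yara (id 8, manager_id=7, lev 1).
Iteration 2: join on id=7 -> Omar (id 7, manager_id=6, lev 2).
Iteration 3: join on id=6 -> Heidi (id 6, manager_id=2, lev 3).
Iteration 4: join on id=2 -> Xena (id 2, manager_id=1, lev 4).
Iteration 5: join on id=1 -> Pam (id 1, manager_id=NULL, lev 5).
Iteration 6: manager_id is NULL; no match; recursion stops.
SUM(lev) = 0 + 1 + 2 + 3 + 4 + 5 = 15.

15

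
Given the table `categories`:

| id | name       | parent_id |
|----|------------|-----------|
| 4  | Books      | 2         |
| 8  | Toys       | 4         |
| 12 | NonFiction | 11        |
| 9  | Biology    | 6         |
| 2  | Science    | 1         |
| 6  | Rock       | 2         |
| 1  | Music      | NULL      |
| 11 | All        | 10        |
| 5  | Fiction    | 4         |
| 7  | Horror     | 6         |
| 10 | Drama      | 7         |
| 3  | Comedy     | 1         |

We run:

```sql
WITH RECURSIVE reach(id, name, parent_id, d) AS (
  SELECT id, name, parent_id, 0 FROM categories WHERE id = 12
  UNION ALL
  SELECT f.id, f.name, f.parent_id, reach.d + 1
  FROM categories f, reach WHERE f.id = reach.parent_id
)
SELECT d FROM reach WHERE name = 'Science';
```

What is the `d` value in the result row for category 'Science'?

5

Base: id=12 (NonFiction), parent_id=11, d 0.
Iteration 1: join on id=11 -> All (id 11, parent_id=10, d 1).
Iteration 2: join on id=10 -> Drama (id 10, parent_id=7, d 2).
Iteration 3: join on id=7 -> Horror (id 7, parent_id=6, d 3).
Iteration 4: join on id=6 -> Rock (id 6, parent_id=2, d 4).
Iteration 5: join on id=2 -> Science (id 2, parent_id=1, d 5).
Iteration 6: join on id=1 -> Music (id 1, parent_id=NULL, d 6).
Iteration 7: parent_id is NULL; no match; recursion stops.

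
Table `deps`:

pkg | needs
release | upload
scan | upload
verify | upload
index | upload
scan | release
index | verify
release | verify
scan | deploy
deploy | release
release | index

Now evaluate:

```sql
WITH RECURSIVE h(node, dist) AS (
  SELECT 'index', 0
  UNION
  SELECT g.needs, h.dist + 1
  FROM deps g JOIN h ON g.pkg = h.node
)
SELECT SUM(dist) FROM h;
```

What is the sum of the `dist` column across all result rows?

Base: (index, dist=0).
Iteration 1: edges from {index} -> (upload, dist=1), (verify, dist=1).
Iteration 2: edges from {upload,verify} -> (upload, dist=2).
Iteration 3: no outgoing edges from {upload}; recursion stops.
SUM(dist) = 0 + 1 + 1 + 2 = 4.

4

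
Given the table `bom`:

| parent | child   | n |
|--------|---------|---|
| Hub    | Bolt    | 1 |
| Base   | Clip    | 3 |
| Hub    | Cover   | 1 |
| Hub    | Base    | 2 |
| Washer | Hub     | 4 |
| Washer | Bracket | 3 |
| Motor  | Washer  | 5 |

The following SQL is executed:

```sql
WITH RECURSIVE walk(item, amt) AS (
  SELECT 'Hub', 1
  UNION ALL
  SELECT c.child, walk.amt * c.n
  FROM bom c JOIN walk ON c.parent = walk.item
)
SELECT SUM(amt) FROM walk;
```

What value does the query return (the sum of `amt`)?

Base: (Hub, amt=1).
Iteration 1: components of {Hub} -> Base = 1*2 = 2, Bolt = 1*1 = 1, Cover = 1*1 = 1.
Iteration 2: components of {Base,Bolt,Cover} -> Clip = 2*3 = 6.
Iteration 3: no further components; recursion stops.
SUM(amt) = 1 + 2 + 1 + 1 + 6 = 11.

11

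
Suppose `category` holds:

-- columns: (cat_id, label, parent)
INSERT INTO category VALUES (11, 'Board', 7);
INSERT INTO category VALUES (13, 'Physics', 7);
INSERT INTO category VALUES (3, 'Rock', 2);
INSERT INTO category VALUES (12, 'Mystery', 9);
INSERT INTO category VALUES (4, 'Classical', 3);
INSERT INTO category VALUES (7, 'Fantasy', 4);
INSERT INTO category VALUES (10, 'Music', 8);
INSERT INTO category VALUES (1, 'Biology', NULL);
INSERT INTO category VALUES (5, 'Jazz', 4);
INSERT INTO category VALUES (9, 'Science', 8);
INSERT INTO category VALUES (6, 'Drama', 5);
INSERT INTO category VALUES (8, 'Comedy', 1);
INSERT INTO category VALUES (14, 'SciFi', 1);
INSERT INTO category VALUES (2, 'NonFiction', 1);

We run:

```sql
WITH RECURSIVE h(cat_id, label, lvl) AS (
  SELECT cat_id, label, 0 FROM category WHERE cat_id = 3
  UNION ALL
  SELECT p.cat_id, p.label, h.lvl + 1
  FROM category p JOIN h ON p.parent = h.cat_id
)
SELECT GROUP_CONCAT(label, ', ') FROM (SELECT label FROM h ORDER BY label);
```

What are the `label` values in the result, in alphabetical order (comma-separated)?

Board, Classical, Drama, Fantasy, Jazz, Physics, Rock

Base: cat_id=3 (Rock) at lvl 0.
Iteration 1: rows with parent in {3} -> Classical (id 4, lvl 1).
Iteration 2: rows with parent in {4} -> Jazz (id 5, lvl 2), Fantasy (id 7, lvl 2).
Iteration 3: rows with parent in {5,7} -> Drama (id 6, lvl 3), Board (id 11, lvl 3), Physics (id 13, lvl 3).
Iteration 4: no rows with parent in {6,11,13}; recursion stops.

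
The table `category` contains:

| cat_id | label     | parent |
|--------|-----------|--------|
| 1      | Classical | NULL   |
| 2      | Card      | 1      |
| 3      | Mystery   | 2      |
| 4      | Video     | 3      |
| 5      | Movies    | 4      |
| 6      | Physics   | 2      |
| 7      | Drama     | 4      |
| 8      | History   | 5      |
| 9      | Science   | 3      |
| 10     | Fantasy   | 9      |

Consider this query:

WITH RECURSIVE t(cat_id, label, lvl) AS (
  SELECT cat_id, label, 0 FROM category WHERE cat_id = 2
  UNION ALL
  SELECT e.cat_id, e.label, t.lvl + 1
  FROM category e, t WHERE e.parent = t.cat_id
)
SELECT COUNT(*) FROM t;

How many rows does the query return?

9

Base: cat_id=2 (Card) at lvl 0.
Iteration 1: rows with parent in {2} -> Mystery (id 3, lvl 1), Physics (id 6, lvl 1).
Iteration 2: rows with parent in {3,6} -> Video (id 4, lvl 2), Science (id 9, lvl 2).
Iteration 3: rows with parent in {4,9} -> Movies (id 5, lvl 3), Drama (id 7, lvl 3), Fantasy (id 10, lvl 3).
Iteration 4: rows with parent in {5,7,10} -> History (id 8, lvl 4).
Iteration 5: no rows with parent in {8}; recursion stops.
Total rows emitted: 9.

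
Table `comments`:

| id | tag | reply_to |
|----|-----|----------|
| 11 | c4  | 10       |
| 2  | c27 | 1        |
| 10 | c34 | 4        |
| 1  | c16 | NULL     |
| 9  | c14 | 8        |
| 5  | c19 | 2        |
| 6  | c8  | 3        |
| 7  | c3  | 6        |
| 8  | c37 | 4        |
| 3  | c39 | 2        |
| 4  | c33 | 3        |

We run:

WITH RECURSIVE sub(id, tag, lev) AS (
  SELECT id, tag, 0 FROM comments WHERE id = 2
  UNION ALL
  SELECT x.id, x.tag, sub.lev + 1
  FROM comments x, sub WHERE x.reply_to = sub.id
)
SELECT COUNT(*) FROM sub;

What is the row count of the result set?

Base: id=2 (c27) at lev 0.
Iteration 1: rows with reply_to in {2} -> c39 (id 3, lev 1), c19 (id 5, lev 1).
Iteration 2: rows with reply_to in {3,5} -> c33 (id 4, lev 2), c8 (id 6, lev 2).
Iteration 3: rows with reply_to in {4,6} -> c3 (id 7, lev 3), c37 (id 8, lev 3), c34 (id 10, lev 3).
Iteration 4: rows with reply_to in {7,8,10} -> c14 (id 9, lev 4), c4 (id 11, lev 4).
Iteration 5: no rows with reply_to in {9,11}; recursion stops.
Total rows emitted: 10.

10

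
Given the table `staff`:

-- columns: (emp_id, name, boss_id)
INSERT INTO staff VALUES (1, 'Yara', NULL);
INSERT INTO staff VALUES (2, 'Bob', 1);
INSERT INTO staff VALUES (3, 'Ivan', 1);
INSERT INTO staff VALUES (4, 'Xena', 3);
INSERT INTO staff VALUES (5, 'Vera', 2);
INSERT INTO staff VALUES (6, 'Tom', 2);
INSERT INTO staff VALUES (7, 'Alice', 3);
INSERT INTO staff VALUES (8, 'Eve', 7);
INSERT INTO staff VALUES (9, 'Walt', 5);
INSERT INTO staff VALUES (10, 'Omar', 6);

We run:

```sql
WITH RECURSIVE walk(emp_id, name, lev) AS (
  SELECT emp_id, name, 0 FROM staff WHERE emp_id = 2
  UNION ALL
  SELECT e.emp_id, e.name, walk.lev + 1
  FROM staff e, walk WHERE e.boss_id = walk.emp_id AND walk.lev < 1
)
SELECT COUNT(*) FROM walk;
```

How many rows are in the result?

3

Base: emp_id=2 (Bob) at lev 0.
Iteration 1: rows with boss_id in {2} -> Vera (id 5, lev 1), Tom (id 6, lev 1).
Iteration 2: lev < 1 fails for all current rows; recursion stops.
Total rows emitted: 3.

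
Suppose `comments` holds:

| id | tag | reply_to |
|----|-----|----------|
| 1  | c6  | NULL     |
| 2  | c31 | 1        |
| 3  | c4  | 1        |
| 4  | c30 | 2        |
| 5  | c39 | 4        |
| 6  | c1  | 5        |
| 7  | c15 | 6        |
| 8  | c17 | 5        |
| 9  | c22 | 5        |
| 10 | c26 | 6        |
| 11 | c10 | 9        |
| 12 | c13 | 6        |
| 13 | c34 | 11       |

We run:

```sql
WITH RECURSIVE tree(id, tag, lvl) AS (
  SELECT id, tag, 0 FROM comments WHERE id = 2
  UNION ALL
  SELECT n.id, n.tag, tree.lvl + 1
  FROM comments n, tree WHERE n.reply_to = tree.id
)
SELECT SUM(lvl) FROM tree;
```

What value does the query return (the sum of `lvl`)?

Base: id=2 (c31) at lvl 0.
Iteration 1: rows with reply_to in {2} -> c30 (id 4, lvl 1).
Iteration 2: rows with reply_to in {4} -> c39 (id 5, lvl 2).
Iteration 3: rows with reply_to in {5} -> c1 (id 6, lvl 3), c17 (id 8, lvl 3), c22 (id 9, lvl 3).
Iteration 4: rows with reply_to in {6,8,9} -> c15 (id 7, lvl 4), c26 (id 10, lvl 4), c10 (id 11, lvl 4), c13 (id 12, lvl 4).
Iteration 5: rows with reply_to in {7,10,11,12} -> c34 (id 13, lvl 5).
Iteration 6: no rows with reply_to in {13}; recursion stops.
SUM(lvl) = 0 + 1 + 2 + 3 + 3 + 3 + 4 + 4 + 4 + 4 + 5 = 33.

33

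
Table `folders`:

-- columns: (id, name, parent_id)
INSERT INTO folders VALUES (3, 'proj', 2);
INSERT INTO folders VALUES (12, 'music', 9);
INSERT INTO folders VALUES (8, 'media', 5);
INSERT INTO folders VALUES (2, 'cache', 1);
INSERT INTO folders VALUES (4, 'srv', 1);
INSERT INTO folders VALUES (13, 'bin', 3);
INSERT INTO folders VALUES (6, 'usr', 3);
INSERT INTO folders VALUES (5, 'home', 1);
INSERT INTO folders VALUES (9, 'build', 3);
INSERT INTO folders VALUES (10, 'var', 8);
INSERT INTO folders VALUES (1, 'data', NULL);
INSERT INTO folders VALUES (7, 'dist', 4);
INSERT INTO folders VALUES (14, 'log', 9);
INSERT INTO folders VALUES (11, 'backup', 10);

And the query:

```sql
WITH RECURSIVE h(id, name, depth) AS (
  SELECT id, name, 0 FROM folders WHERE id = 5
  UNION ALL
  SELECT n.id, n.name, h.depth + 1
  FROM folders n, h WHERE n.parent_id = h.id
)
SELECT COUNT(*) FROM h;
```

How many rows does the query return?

Base: id=5 (home) at depth 0.
Iteration 1: rows with parent_id in {5} -> media (id 8, depth 1).
Iteration 2: rows with parent_id in {8} -> var (id 10, depth 2).
Iteration 3: rows with parent_id in {10} -> backup (id 11, depth 3).
Iteration 4: no rows with parent_id in {11}; recursion stops.
Total rows emitted: 4.

4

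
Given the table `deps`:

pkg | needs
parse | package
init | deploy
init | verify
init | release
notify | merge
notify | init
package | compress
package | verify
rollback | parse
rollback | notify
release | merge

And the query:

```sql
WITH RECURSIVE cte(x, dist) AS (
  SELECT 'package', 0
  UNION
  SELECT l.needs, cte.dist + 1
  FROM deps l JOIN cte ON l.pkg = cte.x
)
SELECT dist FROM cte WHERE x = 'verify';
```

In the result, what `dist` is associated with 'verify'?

1

Base: (package, dist=0).
Iteration 1: edges from {package} -> (compress, dist=1), (verify, dist=1).
Iteration 2: no outgoing edges from {compress,verify}; recursion stops.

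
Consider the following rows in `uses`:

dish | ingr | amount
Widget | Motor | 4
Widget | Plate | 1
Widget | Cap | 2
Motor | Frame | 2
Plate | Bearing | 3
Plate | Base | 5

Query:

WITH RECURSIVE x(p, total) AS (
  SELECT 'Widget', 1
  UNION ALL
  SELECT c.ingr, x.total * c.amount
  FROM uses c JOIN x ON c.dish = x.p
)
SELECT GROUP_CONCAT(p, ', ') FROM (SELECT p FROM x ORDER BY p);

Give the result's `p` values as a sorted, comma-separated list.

Base: (Widget, total=1).
Iteration 1: components of {Widget} -> Cap = 1*2 = 2, Motor = 1*4 = 4, Plate = 1*1 = 1.
Iteration 2: components of {Cap,Motor,Plate} -> Base = 1*5 = 5, Bearing = 1*3 = 3, Frame = 4*2 = 8.
Iteration 3: no further components; recursion stops.

Base, Bearing, Cap, Frame, Motor, Plate, Widget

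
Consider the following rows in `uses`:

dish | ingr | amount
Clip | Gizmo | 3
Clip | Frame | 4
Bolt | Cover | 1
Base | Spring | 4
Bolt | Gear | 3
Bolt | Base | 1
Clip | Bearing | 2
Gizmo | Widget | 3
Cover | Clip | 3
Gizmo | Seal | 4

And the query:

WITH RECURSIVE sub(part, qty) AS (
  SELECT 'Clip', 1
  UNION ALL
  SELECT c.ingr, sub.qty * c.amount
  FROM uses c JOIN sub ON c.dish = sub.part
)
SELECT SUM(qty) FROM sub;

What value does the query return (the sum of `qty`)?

31

Base: (Clip, qty=1).
Iteration 1: components of {Clip} -> Bearing = 1*2 = 2, Frame = 1*4 = 4, Gizmo = 1*3 = 3.
Iteration 2: components of {Bearing,Frame,Gizmo} -> Seal = 3*4 = 12, Widget = 3*3 = 9.
Iteration 3: no further components; recursion stops.
SUM(qty) = 1 + 2 + 4 + 3 + 12 + 9 = 31.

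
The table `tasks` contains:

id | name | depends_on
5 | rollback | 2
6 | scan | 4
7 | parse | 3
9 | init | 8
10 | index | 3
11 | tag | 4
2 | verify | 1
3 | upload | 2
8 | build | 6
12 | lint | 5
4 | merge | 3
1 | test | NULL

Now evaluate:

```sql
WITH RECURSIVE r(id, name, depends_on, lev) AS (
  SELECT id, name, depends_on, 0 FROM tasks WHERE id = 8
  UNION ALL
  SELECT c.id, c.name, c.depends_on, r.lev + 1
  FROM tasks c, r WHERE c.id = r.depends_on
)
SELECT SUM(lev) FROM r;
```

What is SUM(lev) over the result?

Base: id=8 (build), depends_on=6, lev 0.
Iteration 1: join on id=6 -> scan (id 6, depends_on=4, lev 1).
Iteration 2: join on id=4 -> merge (id 4, depends_on=3, lev 2).
Iteration 3: join on id=3 -> upload (id 3, depends_on=2, lev 3).
Iteration 4: join on id=2 -> verify (id 2, depends_on=1, lev 4).
Iteration 5: join on id=1 -> test (id 1, depends_on=NULL, lev 5).
Iteration 6: depends_on is NULL; no match; recursion stops.
SUM(lev) = 0 + 1 + 2 + 3 + 4 + 5 = 15.

15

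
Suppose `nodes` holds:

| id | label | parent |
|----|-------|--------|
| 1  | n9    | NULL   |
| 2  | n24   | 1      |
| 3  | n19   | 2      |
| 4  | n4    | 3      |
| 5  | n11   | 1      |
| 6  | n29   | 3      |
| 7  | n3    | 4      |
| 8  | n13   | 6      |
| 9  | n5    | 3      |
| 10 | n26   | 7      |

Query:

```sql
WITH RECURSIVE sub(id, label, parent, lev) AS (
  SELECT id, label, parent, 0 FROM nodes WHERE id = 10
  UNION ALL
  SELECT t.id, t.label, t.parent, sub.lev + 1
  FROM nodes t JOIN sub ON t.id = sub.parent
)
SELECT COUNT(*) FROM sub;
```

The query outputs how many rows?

Base: id=10 (n26), parent=7, lev 0.
Iteration 1: join on id=7 -> n3 (id 7, parent=4, lev 1).
Iteration 2: join on id=4 -> n4 (id 4, parent=3, lev 2).
Iteration 3: join on id=3 -> n19 (id 3, parent=2, lev 3).
Iteration 4: join on id=2 -> n24 (id 2, parent=1, lev 4).
Iteration 5: join on id=1 -> n9 (id 1, parent=NULL, lev 5).
Iteration 6: parent is NULL; no match; recursion stops.
Total rows emitted: 6.

6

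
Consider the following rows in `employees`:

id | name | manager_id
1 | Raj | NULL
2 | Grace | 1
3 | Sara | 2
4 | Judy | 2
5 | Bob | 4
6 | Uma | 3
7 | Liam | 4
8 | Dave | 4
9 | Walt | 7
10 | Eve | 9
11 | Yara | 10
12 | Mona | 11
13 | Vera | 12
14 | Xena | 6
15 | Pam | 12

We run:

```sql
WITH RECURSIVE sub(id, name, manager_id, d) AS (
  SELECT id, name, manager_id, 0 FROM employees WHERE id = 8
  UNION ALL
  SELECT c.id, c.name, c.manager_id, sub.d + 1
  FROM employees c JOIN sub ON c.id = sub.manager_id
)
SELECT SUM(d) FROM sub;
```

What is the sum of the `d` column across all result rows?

Base: id=8 (Dave), manager_id=4, d 0.
Iteration 1: join on id=4 -> Judy (id 4, manager_id=2, d 1).
Iteration 2: join on id=2 -> Grace (id 2, manager_id=1, d 2).
Iteration 3: join on id=1 -> Raj (id 1, manager_id=NULL, d 3).
Iteration 4: manager_id is NULL; no match; recursion stops.
SUM(d) = 0 + 1 + 2 + 3 = 6.

6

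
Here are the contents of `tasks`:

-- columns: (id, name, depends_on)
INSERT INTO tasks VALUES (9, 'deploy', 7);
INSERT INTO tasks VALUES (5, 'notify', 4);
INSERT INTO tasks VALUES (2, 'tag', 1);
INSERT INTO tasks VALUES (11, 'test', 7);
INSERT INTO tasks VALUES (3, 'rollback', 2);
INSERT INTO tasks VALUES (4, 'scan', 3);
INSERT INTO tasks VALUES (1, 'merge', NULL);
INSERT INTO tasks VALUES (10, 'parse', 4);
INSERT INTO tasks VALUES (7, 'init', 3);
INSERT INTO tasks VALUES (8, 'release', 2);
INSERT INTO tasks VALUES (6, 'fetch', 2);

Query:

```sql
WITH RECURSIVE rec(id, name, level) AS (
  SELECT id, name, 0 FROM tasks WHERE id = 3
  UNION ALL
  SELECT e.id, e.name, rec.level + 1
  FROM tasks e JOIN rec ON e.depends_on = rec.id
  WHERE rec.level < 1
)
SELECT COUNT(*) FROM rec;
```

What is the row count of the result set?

Base: id=3 (rollback) at level 0.
Iteration 1: rows with depends_on in {3} -> scan (id 4, level 1), init (id 7, level 1).
Iteration 2: level < 1 fails for all current rows; recursion stops.
Total rows emitted: 3.

3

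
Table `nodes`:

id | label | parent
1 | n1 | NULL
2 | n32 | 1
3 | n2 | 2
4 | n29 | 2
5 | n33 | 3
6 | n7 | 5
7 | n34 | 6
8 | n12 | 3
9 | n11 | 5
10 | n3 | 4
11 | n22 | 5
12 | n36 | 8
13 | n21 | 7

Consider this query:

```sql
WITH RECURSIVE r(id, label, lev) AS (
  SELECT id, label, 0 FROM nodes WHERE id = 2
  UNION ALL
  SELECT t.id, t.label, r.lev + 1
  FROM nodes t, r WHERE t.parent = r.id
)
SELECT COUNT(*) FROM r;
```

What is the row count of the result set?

Base: id=2 (n32) at lev 0.
Iteration 1: rows with parent in {2} -> n2 (id 3, lev 1), n29 (id 4, lev 1).
Iteration 2: rows with parent in {3,4} -> n33 (id 5, lev 2), n12 (id 8, lev 2), n3 (id 10, lev 2).
Iteration 3: rows with parent in {5,8,10} -> n7 (id 6, lev 3), n11 (id 9, lev 3), n22 (id 11, lev 3), n36 (id 12, lev 3).
Iteration 4: rows with parent in {6,9,11,12} -> n34 (id 7, lev 4).
Iteration 5: rows with parent in {7} -> n21 (id 13, lev 5).
Iteration 6: no rows with parent in {13}; recursion stops.
Total rows emitted: 12.

12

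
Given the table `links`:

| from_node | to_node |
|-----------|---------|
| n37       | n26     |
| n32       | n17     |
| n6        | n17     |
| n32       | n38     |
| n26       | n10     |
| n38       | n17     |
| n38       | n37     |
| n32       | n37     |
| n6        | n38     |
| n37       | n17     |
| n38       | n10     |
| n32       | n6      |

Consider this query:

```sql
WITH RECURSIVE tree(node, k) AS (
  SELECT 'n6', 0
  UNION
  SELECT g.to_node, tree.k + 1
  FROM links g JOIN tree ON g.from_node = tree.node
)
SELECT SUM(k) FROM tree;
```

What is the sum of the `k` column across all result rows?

18

Base: (n6, k=0).
Iteration 1: edges from {n6} -> (n17, k=1), (n38, k=1).
Iteration 2: edges from {n17,n38} -> (n10, k=2), (n17, k=2), (n37, k=2).
Iteration 3: edges from {n10,n17,n37} -> (n17, k=3), (n26, k=3).
Iteration 4: edges from {n17,n26} -> (n10, k=4).
Iteration 5: no outgoing edges from {n10}; recursion stops.
SUM(k) = 0 + 1 + 1 + 2 + 2 + 2 + 3 + 3 + 4 = 18.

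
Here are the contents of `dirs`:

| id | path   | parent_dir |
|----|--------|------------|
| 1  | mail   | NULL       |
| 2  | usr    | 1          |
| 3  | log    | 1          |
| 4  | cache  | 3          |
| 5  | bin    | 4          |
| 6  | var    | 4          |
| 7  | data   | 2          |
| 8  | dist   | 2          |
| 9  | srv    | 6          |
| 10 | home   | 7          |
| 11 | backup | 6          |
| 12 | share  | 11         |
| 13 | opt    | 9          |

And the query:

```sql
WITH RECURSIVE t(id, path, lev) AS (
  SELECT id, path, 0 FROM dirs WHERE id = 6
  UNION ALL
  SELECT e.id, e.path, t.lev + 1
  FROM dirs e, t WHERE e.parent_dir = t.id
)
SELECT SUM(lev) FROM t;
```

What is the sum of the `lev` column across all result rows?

Base: id=6 (var) at lev 0.
Iteration 1: rows with parent_dir in {6} -> srv (id 9, lev 1), backup (id 11, lev 1).
Iteration 2: rows with parent_dir in {9,11} -> share (id 12, lev 2), opt (id 13, lev 2).
Iteration 3: no rows with parent_dir in {12,13}; recursion stops.
SUM(lev) = 0 + 1 + 1 + 2 + 2 = 6.

6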